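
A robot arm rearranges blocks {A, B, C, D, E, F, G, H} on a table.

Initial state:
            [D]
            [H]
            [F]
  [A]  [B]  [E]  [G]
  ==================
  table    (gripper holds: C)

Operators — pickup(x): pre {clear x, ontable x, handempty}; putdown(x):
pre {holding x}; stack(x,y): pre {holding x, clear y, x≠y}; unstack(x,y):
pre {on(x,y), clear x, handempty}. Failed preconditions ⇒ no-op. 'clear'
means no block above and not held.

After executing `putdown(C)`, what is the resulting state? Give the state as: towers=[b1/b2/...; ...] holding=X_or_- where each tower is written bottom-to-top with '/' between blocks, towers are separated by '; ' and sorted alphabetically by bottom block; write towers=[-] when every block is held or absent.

before: towers=[A; B; E/F/H/D; G] holding=C
pre[putdown(C)]: holding(C) ✓
all met → apply putdown(C)
after:  towers=[A; B; C; E/F/H/D; G] holding=-

towers=[A; B; C; E/F/H/D; G] holding=-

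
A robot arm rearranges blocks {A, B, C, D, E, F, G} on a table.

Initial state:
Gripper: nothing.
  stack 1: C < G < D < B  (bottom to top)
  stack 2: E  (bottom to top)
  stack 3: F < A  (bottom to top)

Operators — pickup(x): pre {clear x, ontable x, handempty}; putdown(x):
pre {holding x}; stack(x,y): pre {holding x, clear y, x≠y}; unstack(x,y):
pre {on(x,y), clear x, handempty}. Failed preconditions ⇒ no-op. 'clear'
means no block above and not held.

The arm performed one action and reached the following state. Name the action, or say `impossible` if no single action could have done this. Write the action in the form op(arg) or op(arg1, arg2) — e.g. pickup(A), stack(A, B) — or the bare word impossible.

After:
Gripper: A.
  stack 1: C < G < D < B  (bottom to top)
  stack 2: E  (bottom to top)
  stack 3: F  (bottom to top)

unstack(A, F)

target: towers=[C/G/D/B; E; F] holding=A
     unstack(B, D) → towers=[C/G/D; E; F/A] holding=B
     unstack(A, F) → towers=[C/G/D/B; E; F] holding=A  ← match
         pickup(E) → towers=[C/G/D/B; F/A] holding=E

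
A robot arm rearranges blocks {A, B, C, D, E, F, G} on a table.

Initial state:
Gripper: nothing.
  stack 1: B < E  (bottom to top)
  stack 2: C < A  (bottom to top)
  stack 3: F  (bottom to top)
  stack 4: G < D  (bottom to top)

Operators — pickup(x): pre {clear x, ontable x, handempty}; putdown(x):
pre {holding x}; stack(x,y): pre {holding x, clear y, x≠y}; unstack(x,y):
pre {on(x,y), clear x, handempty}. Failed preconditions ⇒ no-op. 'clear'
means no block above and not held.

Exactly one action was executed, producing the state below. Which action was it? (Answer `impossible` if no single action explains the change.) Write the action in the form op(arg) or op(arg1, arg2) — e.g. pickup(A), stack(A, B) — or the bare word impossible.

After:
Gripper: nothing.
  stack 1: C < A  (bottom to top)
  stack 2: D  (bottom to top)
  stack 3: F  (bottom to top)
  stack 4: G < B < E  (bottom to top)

impossible

target: towers=[C/A; D; F; G/B/E] holding=-
         pickup(F) → towers=[B/E; C/A; G/D] holding=F
     unstack(D, G) → towers=[B/E; C/A; F; G] holding=D
     unstack(A, C) → towers=[B/E; C; F; G/D] holding=A
     unstack(E, B) → towers=[B; C/A; F; G/D] holding=E
none of the 4 applicable actions match → impossible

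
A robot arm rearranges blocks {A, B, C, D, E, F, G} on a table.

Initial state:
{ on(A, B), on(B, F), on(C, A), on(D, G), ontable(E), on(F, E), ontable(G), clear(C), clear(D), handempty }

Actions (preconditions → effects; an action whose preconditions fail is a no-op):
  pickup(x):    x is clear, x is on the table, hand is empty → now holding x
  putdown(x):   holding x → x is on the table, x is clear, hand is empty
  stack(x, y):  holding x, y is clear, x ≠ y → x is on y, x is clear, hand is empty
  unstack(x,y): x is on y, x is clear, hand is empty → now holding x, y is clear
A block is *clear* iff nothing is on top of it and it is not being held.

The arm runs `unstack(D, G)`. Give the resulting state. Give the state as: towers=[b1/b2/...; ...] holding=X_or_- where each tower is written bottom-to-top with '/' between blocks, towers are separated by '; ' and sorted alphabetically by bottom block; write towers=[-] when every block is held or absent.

towers=[E/F/B/A/C; G] holding=D

before: towers=[E/F/B/A/C; G/D] holding=-
pre[unstack(D, G)]: on(D,G) ok, clear(D) ok, handempty ok
all met → apply unstack(D, G)
after:  towers=[E/F/B/A/C; G] holding=D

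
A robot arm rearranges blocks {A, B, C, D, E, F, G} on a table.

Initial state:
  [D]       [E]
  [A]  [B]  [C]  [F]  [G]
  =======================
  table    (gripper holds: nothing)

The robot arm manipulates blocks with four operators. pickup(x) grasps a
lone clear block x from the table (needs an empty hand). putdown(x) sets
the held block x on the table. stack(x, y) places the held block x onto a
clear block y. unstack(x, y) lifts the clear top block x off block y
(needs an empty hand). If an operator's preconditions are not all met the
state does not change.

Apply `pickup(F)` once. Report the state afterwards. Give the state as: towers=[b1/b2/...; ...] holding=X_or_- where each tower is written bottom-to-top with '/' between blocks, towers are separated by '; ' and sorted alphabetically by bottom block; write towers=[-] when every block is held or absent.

towers=[A/D; B; C/E; G] holding=F

before: towers=[A/D; B; C/E; F; G] holding=-
pre[pickup(F)]: clear(F) ✓, ontable(F) ✓, handempty ✓
all met → apply pickup(F)
after:  towers=[A/D; B; C/E; G] holding=F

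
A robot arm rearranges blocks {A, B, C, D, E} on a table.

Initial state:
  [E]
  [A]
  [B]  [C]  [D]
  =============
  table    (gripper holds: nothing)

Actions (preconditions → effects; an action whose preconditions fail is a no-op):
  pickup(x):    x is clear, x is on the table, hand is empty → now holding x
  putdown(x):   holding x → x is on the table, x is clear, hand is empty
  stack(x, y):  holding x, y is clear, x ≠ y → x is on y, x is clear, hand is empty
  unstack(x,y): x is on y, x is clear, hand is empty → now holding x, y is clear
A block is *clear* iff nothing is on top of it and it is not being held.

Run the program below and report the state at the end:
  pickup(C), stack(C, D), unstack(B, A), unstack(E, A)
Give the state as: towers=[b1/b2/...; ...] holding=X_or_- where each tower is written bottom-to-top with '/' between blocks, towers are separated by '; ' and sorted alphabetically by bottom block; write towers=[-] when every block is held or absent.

step 1 (pickup(C)): towers=[B/A/E; D] holding=C
step 2 (stack(C, D)): towers=[B/A/E; D/C] holding=-
step 3 (unstack(B, A)) [no-op]: towers=[B/A/E; D/C] holding=-
step 4 (unstack(E, A)): towers=[B/A; D/C] holding=E

towers=[B/A; D/C] holding=E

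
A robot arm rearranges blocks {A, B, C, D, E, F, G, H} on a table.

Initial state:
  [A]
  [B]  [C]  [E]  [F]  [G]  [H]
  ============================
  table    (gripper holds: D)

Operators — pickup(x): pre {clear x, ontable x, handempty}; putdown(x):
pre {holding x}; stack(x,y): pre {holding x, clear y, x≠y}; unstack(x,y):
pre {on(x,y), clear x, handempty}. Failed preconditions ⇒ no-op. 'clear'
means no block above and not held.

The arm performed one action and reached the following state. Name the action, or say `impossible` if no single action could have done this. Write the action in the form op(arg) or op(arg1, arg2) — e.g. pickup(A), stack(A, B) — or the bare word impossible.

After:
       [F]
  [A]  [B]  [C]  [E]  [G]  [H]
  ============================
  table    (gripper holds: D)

impossible

target: towers=[A; B/F; C; E; G; H] holding=D
        putdown(D) → towers=[B/A; C; D; E; F; G; H] holding=-
       stack(D, G) → towers=[B/A; C; E; F; G/D; H] holding=-
       stack(D, A) → towers=[B/A/D; C; E; F; G; H] holding=-
       stack(D, E) → towers=[B/A; C; E/D; F; G; H] holding=-
       stack(D, H) → towers=[B/A; C; E; F; G; H/D] holding=-
       stack(D, F) → towers=[B/A; C; E; F/D; G; H] holding=-
       stack(D, C) → towers=[B/A; C/D; E; F; G; H] holding=-
none of the 7 applicable actions match → impossible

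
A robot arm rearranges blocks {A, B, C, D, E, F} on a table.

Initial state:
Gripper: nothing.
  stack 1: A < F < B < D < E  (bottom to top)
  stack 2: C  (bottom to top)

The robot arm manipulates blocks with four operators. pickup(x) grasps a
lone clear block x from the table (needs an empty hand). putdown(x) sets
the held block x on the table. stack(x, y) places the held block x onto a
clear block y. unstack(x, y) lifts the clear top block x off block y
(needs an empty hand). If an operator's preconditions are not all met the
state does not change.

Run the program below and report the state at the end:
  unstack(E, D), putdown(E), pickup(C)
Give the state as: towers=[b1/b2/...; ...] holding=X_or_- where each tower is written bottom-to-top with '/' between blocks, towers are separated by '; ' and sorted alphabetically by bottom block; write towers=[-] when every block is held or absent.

towers=[A/F/B/D; E] holding=C

step 1 (unstack(E, D)): towers=[A/F/B/D; C] holding=E
step 2 (putdown(E)): towers=[A/F/B/D; C; E] holding=-
step 3 (pickup(C)): towers=[A/F/B/D; E] holding=C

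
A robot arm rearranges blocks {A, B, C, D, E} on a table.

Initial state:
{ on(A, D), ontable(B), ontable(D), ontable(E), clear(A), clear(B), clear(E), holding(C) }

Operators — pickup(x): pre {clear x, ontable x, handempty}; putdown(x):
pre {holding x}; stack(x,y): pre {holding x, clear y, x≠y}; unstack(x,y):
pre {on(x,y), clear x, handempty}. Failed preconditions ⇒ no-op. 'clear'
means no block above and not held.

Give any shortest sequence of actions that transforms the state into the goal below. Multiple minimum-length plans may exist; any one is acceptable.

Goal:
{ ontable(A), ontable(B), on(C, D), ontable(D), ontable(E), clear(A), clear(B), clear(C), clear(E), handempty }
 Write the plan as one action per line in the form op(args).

putdown(C)
unstack(A, D)
putdown(A)
pickup(C)
stack(C, D)

step 1 (putdown(C)): towers=[B; C; D/A; E] holding=-
step 2 (unstack(A, D)): towers=[B; C; D; E] holding=A
step 3 (putdown(A)): towers=[A; B; C; D; E] holding=-
step 4 (pickup(C)): towers=[A; B; D; E] holding=C
step 5 (stack(C, D)): towers=[A; B; D/C; E] holding=-
goal check: towers=[A; B; D/C; E] holding=- — reached (length 5, optimal by BFS)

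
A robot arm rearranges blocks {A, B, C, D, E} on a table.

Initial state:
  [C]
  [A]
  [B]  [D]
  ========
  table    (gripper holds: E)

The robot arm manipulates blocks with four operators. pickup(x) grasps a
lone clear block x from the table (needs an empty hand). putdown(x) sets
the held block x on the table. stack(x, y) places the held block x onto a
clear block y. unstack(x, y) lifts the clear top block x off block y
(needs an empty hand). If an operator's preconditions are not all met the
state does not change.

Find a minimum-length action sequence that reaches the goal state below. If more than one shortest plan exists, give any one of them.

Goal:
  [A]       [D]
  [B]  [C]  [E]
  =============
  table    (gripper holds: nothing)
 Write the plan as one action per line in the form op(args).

putdown(E)
pickup(D)
stack(D, E)
unstack(C, A)
putdown(C)

step 1 (putdown(E)): towers=[B/A/C; D; E] holding=-
step 2 (pickup(D)): towers=[B/A/C; E] holding=D
step 3 (stack(D, E)): towers=[B/A/C; E/D] holding=-
step 4 (unstack(C, A)): towers=[B/A; E/D] holding=C
step 5 (putdown(C)): towers=[B/A; C; E/D] holding=-
goal check: towers=[B/A; C; E/D] holding=- — reached (length 5, optimal by BFS)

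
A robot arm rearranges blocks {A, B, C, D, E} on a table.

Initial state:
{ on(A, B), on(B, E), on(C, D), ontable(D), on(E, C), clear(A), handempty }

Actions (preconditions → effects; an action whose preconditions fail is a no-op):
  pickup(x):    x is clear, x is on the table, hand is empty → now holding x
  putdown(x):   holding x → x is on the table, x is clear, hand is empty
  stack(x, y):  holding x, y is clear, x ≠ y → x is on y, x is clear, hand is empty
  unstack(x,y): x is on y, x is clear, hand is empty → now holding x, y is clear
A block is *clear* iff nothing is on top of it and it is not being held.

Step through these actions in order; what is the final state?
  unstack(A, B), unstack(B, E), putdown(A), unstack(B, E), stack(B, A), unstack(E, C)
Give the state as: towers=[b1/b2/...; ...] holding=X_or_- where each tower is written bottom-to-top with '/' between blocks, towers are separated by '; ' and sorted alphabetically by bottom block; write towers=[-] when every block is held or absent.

step 1 (unstack(A, B)): towers=[D/C/E/B] holding=A
step 2 (unstack(B, E)) [no-op]: towers=[D/C/E/B] holding=A
step 3 (putdown(A)): towers=[A; D/C/E/B] holding=-
step 4 (unstack(B, E)): towers=[A; D/C/E] holding=B
step 5 (stack(B, A)): towers=[A/B; D/C/E] holding=-
step 6 (unstack(E, C)): towers=[A/B; D/C] holding=E

towers=[A/B; D/C] holding=E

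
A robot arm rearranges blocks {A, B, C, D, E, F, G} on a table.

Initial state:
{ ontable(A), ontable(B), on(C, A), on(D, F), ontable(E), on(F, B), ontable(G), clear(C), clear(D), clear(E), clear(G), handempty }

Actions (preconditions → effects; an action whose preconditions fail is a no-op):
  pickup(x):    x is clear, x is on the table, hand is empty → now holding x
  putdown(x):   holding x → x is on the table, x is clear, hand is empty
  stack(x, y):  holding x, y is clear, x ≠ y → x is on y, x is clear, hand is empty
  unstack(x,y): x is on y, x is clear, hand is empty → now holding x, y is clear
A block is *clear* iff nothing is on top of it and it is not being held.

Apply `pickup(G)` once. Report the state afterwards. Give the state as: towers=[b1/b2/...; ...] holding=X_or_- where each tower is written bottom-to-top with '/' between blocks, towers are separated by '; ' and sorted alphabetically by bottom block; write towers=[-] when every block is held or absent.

before: towers=[A/C; B/F/D; E; G] holding=-
pre[pickup(G)]: clear(G) yes, ontable(G) yes, handempty yes
all met → apply pickup(G)
after:  towers=[A/C; B/F/D; E] holding=G

towers=[A/C; B/F/D; E] holding=G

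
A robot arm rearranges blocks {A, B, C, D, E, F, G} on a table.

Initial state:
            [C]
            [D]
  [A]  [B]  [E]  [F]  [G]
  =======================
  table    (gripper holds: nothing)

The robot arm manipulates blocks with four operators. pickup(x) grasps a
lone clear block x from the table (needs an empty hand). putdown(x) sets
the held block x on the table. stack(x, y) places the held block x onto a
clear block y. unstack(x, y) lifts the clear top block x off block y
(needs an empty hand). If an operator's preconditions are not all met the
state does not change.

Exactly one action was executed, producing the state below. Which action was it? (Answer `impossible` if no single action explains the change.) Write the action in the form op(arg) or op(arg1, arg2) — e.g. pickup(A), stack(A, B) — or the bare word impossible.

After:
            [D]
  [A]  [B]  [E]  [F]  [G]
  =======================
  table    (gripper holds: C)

target: towers=[A; B; E/D; F; G] holding=C
         pickup(B) → towers=[A; E/D/C; F; G] holding=B
         pickup(F) → towers=[A; B; E/D/C; G] holding=F
         pickup(G) → towers=[A; B; E/D/C; F] holding=G
         pickup(A) → towers=[B; E/D/C; F; G] holding=A
     unstack(C, D) → towers=[A; B; E/D; F; G] holding=C  ← match

unstack(C, D)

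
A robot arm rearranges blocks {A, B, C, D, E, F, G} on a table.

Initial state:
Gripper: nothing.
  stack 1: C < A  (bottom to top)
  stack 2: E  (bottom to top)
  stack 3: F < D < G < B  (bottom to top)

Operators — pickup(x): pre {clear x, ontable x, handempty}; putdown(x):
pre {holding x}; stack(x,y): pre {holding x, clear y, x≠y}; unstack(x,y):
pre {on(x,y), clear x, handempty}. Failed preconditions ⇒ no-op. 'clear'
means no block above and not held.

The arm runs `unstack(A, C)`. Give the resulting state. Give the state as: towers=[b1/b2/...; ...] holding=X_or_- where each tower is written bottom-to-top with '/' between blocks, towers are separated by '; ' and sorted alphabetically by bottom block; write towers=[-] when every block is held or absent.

towers=[C; E; F/D/G/B] holding=A

before: towers=[C/A; E; F/D/G/B] holding=-
pre[unstack(A, C)]: on(A,C) ✓, clear(A) ✓, handempty ✓
all met → apply unstack(A, C)
after:  towers=[C; E; F/D/G/B] holding=A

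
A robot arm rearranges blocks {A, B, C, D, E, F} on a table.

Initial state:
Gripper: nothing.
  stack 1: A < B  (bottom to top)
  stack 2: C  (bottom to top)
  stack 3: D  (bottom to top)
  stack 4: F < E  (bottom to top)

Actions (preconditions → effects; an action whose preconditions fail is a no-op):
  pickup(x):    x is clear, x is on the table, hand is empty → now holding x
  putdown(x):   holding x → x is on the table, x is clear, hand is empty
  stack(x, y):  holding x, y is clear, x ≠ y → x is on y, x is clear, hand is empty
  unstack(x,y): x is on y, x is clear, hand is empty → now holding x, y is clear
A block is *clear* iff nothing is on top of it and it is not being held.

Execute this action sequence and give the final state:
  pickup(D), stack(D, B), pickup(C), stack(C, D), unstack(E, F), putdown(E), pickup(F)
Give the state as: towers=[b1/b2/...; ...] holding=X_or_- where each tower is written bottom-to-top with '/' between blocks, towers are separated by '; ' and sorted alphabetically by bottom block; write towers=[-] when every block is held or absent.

step 1 (pickup(D)): towers=[A/B; C; F/E] holding=D
step 2 (stack(D, B)): towers=[A/B/D; C; F/E] holding=-
step 3 (pickup(C)): towers=[A/B/D; F/E] holding=C
step 4 (stack(C, D)): towers=[A/B/D/C; F/E] holding=-
step 5 (unstack(E, F)): towers=[A/B/D/C; F] holding=E
step 6 (putdown(E)): towers=[A/B/D/C; E; F] holding=-
step 7 (pickup(F)): towers=[A/B/D/C; E] holding=F

towers=[A/B/D/C; E] holding=F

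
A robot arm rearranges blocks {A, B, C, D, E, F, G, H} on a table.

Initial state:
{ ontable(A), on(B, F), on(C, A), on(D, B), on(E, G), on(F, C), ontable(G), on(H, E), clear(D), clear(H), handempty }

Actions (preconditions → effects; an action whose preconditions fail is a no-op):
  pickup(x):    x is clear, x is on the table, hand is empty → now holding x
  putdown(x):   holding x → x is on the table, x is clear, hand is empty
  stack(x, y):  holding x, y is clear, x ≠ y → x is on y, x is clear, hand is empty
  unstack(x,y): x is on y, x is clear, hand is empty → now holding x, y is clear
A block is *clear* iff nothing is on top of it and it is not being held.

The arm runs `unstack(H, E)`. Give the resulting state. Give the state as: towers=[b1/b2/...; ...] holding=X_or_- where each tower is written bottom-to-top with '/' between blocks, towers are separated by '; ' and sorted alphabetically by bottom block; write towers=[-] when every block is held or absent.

towers=[A/C/F/B/D; G/E] holding=H

before: towers=[A/C/F/B/D; G/E/H] holding=-
pre[unstack(H, E)]: on(H,E) ok, clear(H) ok, handempty ok
all met → apply unstack(H, E)
after:  towers=[A/C/F/B/D; G/E] holding=H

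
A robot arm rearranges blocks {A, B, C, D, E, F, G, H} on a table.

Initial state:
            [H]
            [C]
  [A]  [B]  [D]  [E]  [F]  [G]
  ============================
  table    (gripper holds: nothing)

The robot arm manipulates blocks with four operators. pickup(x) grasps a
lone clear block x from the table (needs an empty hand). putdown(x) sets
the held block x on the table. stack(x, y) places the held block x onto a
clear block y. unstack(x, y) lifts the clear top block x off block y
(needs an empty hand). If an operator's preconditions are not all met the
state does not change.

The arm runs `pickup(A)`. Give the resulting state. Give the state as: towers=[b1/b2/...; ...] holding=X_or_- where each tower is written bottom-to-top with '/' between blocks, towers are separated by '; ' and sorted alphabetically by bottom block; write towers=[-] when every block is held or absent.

before: towers=[A; B; D/C/H; E; F; G] holding=-
pre[pickup(A)]: clear(A) ok, ontable(A) ok, handempty ok
all met → apply pickup(A)
after:  towers=[B; D/C/H; E; F; G] holding=A

towers=[B; D/C/H; E; F; G] holding=A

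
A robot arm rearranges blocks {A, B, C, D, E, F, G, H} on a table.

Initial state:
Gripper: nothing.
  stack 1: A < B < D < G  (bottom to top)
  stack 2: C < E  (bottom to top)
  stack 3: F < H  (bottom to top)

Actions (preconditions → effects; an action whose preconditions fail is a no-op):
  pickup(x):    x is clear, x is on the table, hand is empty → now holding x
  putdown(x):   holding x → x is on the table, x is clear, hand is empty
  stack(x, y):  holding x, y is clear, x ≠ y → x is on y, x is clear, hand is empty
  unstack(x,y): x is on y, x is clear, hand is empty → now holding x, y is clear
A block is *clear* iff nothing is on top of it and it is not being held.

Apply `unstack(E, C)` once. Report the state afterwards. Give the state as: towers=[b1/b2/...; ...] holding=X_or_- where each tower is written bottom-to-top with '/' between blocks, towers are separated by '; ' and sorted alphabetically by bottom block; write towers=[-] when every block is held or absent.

before: towers=[A/B/D/G; C/E; F/H] holding=-
pre[unstack(E, C)]: on(E,C) ✓, clear(E) ✓, handempty ✓
all met → apply unstack(E, C)
after:  towers=[A/B/D/G; C; F/H] holding=E

towers=[A/B/D/G; C; F/H] holding=E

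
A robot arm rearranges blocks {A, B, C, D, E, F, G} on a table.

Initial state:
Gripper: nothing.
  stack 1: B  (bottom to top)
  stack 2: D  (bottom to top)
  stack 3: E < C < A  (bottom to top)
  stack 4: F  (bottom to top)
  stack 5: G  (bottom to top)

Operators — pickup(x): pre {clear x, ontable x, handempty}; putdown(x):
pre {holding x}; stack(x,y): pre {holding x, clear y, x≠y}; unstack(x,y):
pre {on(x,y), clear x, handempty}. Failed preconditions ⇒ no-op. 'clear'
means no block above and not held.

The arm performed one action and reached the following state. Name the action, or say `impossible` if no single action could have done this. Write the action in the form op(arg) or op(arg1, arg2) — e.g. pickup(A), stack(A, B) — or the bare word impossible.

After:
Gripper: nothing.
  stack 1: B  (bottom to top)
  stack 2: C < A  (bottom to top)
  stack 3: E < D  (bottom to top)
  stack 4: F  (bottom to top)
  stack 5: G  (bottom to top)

impossible

target: towers=[B; C/A; E/D; F; G] holding=-
         pickup(B) → towers=[D; E/C/A; F; G] holding=B
         pickup(F) → towers=[B; D; E/C/A; G] holding=F
         pickup(G) → towers=[B; D; E/C/A; F] holding=G
         pickup(D) → towers=[B; E/C/A; F; G] holding=D
     unstack(A, C) → towers=[B; D; E/C; F; G] holding=A
none of the 5 applicable actions match → impossible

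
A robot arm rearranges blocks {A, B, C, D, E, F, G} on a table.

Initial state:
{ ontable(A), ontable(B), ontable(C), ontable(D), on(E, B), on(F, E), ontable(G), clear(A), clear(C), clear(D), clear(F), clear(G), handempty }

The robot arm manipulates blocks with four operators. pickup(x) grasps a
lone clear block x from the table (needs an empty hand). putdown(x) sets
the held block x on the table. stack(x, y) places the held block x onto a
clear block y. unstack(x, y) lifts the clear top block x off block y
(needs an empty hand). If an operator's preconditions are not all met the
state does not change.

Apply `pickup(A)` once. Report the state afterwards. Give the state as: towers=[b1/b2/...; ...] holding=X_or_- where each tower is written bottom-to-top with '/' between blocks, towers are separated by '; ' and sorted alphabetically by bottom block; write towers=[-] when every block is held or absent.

towers=[B/E/F; C; D; G] holding=A

before: towers=[A; B/E/F; C; D; G] holding=-
pre[pickup(A)]: clear(A) ok, ontable(A) ok, handempty ok
all met → apply pickup(A)
after:  towers=[B/E/F; C; D; G] holding=A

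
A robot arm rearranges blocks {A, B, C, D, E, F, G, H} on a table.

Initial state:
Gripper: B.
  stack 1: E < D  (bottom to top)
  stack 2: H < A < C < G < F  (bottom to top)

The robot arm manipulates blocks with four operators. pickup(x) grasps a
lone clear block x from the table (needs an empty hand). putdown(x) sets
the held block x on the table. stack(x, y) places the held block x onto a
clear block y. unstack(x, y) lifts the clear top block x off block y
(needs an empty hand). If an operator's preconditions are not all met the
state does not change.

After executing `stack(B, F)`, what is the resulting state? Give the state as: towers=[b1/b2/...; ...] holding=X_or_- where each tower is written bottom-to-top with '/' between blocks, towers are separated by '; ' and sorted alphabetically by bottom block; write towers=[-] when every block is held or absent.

before: towers=[E/D; H/A/C/G/F] holding=B
pre[stack(B, F)]: holding(B) ✓, clear(F) ✓, B≠F ✓
all met → apply stack(B, F)
after:  towers=[E/D; H/A/C/G/F/B] holding=-

towers=[E/D; H/A/C/G/F/B] holding=-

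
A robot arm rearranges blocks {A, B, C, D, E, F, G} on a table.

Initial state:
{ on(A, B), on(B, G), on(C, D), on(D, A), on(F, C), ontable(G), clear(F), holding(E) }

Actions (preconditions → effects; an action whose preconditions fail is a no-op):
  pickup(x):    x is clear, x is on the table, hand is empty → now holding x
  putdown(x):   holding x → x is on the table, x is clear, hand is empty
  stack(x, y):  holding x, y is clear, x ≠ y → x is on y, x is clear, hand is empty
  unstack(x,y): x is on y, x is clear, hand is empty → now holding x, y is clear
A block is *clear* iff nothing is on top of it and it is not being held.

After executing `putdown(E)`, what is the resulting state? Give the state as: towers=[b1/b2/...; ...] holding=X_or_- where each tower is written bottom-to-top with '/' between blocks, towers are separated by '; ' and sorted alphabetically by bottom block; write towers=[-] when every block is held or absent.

before: towers=[G/B/A/D/C/F] holding=E
pre[putdown(E)]: holding(E) ✓
all met → apply putdown(E)
after:  towers=[E; G/B/A/D/C/F] holding=-

towers=[E; G/B/A/D/C/F] holding=-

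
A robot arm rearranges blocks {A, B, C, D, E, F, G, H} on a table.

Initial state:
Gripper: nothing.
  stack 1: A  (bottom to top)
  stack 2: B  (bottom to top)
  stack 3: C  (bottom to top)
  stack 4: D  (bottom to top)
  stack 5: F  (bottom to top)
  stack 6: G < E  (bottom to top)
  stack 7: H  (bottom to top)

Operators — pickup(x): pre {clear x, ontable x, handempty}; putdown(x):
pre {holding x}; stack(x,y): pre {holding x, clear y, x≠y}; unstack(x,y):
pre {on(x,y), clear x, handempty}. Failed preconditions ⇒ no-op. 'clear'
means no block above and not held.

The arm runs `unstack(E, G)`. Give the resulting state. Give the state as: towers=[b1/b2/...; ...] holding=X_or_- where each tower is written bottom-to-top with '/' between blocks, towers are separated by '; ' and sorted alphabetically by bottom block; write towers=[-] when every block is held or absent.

before: towers=[A; B; C; D; F; G/E; H] holding=-
pre[unstack(E, G)]: on(E,G) ok, clear(E) ok, handempty ok
all met → apply unstack(E, G)
after:  towers=[A; B; C; D; F; G; H] holding=E

towers=[A; B; C; D; F; G; H] holding=E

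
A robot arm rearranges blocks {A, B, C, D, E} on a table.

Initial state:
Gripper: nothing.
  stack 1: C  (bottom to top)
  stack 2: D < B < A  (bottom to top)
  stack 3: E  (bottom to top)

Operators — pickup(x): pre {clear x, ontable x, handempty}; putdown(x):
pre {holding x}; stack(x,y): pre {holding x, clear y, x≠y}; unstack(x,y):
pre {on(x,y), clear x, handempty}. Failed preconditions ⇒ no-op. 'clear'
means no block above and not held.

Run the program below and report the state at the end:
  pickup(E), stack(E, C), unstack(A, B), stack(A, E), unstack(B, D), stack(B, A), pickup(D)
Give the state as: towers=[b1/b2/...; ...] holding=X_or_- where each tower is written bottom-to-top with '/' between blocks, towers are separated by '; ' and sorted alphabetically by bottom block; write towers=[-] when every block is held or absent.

towers=[C/E/A/B] holding=D

step 1 (pickup(E)): towers=[C; D/B/A] holding=E
step 2 (stack(E, C)): towers=[C/E; D/B/A] holding=-
step 3 (unstack(A, B)): towers=[C/E; D/B] holding=A
step 4 (stack(A, E)): towers=[C/E/A; D/B] holding=-
step 5 (unstack(B, D)): towers=[C/E/A; D] holding=B
step 6 (stack(B, A)): towers=[C/E/A/B; D] holding=-
step 7 (pickup(D)): towers=[C/E/A/B] holding=D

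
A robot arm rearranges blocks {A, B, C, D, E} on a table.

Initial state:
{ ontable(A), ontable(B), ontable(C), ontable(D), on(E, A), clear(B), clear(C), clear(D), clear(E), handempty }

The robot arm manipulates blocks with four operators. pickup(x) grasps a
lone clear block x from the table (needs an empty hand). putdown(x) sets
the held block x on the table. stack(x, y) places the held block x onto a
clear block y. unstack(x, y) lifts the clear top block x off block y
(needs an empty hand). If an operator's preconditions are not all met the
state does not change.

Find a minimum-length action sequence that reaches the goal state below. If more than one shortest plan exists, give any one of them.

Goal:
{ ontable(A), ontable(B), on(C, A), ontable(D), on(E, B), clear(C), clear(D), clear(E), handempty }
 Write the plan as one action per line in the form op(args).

unstack(E, A)
stack(E, B)
pickup(C)
stack(C, A)

step 1 (unstack(E, A)): towers=[A; B; C; D] holding=E
step 2 (stack(E, B)): towers=[A; B/E; C; D] holding=-
step 3 (pickup(C)): towers=[A; B/E; D] holding=C
step 4 (stack(C, A)): towers=[A/C; B/E; D] holding=-
goal check: towers=[A/C; B/E; D] holding=- — reached (length 4, optimal by BFS)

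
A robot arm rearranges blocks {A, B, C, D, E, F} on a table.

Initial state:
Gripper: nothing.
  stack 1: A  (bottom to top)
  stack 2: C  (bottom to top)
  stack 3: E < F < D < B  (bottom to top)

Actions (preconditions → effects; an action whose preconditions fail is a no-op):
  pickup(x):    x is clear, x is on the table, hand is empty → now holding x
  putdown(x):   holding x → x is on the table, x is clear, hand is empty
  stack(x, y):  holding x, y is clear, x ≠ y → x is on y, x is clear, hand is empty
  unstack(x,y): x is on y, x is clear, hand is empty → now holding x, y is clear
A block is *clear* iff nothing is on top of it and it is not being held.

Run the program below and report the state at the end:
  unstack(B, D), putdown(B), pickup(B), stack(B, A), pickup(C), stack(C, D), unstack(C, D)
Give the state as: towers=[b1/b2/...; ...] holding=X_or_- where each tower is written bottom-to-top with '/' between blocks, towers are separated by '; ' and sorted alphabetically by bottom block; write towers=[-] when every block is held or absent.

towers=[A/B; E/F/D] holding=C

step 1 (unstack(B, D)): towers=[A; C; E/F/D] holding=B
step 2 (putdown(B)): towers=[A; B; C; E/F/D] holding=-
step 3 (pickup(B)): towers=[A; C; E/F/D] holding=B
step 4 (stack(B, A)): towers=[A/B; C; E/F/D] holding=-
step 5 (pickup(C)): towers=[A/B; E/F/D] holding=C
step 6 (stack(C, D)): towers=[A/B; E/F/D/C] holding=-
step 7 (unstack(C, D)): towers=[A/B; E/F/D] holding=C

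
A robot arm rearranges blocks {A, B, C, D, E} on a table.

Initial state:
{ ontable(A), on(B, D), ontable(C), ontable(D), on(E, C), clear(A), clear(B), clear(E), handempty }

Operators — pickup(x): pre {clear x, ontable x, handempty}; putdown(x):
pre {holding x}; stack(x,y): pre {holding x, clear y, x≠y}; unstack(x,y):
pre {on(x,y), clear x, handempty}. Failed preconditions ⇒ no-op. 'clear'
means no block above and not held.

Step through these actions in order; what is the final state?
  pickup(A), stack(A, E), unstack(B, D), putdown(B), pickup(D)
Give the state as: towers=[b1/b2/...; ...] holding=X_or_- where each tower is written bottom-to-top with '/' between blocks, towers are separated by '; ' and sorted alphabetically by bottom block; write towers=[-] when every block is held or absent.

step 1 (pickup(A)): towers=[C/E; D/B] holding=A
step 2 (stack(A, E)): towers=[C/E/A; D/B] holding=-
step 3 (unstack(B, D)): towers=[C/E/A; D] holding=B
step 4 (putdown(B)): towers=[B; C/E/A; D] holding=-
step 5 (pickup(D)): towers=[B; C/E/A] holding=D

towers=[B; C/E/A] holding=D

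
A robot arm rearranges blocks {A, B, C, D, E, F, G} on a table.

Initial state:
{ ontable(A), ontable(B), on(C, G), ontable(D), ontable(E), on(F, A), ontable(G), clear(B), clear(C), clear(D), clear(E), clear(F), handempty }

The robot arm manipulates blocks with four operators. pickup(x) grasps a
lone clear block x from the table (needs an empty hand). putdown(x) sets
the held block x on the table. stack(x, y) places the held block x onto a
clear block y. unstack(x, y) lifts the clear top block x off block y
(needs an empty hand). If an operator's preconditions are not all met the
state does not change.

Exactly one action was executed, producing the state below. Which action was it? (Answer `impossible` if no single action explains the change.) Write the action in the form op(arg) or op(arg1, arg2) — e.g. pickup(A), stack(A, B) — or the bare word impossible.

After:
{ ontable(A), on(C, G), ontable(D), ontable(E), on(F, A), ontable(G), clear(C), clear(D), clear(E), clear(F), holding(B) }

target: towers=[A/F; D; E; G/C] holding=B
         pickup(B) → towers=[A/F; D; E; G/C] holding=B  ← match
     unstack(F, A) → towers=[A; B; D; E; G/C] holding=F
         pickup(D) → towers=[A/F; B; E; G/C] holding=D
         pickup(E) → towers=[A/F; B; D; G/C] holding=E
     unstack(C, G) → towers=[A/F; B; D; E; G] holding=C

pickup(B)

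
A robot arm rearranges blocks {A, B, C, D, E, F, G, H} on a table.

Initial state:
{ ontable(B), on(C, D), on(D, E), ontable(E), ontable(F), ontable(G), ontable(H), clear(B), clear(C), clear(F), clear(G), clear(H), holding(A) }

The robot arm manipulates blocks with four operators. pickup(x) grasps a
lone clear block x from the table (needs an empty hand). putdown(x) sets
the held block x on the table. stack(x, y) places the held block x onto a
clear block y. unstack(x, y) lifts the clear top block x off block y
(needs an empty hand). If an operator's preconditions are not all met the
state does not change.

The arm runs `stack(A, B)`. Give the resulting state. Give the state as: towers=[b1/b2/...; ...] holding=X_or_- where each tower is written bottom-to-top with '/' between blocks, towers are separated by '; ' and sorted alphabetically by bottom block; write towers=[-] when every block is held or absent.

before: towers=[B; E/D/C; F; G; H] holding=A
pre[stack(A, B)]: holding(A) ✓, clear(B) ✓, A≠B ✓
all met → apply stack(A, B)
after:  towers=[B/A; E/D/C; F; G; H] holding=-

towers=[B/A; E/D/C; F; G; H] holding=-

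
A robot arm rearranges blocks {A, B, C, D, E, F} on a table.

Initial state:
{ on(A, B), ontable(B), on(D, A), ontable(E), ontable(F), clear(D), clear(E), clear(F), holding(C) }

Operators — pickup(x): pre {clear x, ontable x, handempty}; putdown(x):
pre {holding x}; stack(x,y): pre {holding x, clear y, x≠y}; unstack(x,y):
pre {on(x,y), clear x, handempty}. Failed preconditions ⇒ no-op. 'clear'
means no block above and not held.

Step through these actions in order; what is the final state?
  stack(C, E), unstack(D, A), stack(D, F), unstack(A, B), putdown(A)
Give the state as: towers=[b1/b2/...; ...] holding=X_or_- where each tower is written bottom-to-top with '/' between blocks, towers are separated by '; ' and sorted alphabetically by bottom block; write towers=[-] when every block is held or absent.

step 1 (stack(C, E)): towers=[B/A/D; E/C; F] holding=-
step 2 (unstack(D, A)): towers=[B/A; E/C; F] holding=D
step 3 (stack(D, F)): towers=[B/A; E/C; F/D] holding=-
step 4 (unstack(A, B)): towers=[B; E/C; F/D] holding=A
step 5 (putdown(A)): towers=[A; B; E/C; F/D] holding=-

towers=[A; B; E/C; F/D] holding=-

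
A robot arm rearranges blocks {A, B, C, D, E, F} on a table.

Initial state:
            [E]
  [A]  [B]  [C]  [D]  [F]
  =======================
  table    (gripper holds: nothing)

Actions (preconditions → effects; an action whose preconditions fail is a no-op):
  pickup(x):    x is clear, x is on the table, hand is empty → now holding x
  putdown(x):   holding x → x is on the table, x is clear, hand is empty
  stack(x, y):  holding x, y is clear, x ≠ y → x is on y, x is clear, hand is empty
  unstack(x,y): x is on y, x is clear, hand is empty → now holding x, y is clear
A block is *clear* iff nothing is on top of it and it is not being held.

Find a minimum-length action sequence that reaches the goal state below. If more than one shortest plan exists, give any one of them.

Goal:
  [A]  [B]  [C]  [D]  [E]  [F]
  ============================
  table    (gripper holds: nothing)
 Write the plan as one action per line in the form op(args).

unstack(E, C)
putdown(E)

step 1 (unstack(E, C)): towers=[A; B; C; D; F] holding=E
step 2 (putdown(E)): towers=[A; B; C; D; E; F] holding=-
goal check: towers=[A; B; C; D; E; F] holding=- — reached (length 2, optimal by BFS)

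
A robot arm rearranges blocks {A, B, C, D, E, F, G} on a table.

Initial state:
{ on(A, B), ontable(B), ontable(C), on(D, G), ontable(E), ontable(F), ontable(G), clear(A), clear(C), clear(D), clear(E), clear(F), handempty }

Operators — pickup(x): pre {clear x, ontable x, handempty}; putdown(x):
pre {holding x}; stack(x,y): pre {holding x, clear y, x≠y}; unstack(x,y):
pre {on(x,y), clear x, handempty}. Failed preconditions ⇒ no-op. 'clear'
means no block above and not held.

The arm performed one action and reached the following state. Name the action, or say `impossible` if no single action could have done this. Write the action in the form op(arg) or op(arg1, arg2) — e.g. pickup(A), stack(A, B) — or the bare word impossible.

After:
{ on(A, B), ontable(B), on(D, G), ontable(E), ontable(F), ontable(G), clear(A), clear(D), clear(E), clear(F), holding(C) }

target: towers=[B/A; E; F; G/D] holding=C
         pickup(F) → towers=[B/A; C; E; G/D] holding=F
     unstack(D, G) → towers=[B/A; C; E; F; G] holding=D
     unstack(A, B) → towers=[B; C; E; F; G/D] holding=A
         pickup(E) → towers=[B/A; C; F; G/D] holding=E
         pickup(C) → towers=[B/A; E; F; G/D] holding=C  ← match

pickup(C)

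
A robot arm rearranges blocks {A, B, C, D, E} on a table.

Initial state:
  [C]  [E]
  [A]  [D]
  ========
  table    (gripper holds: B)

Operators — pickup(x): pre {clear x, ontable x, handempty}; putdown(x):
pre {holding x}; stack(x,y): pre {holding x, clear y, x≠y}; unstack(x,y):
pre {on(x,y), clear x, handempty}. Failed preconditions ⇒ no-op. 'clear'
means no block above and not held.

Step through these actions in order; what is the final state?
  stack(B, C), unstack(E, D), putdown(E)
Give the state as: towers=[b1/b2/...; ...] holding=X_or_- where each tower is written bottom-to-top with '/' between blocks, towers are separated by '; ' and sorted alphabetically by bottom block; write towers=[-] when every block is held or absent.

towers=[A/C/B; D; E] holding=-

step 1 (stack(B, C)): towers=[A/C/B; D/E] holding=-
step 2 (unstack(E, D)): towers=[A/C/B; D] holding=E
step 3 (putdown(E)): towers=[A/C/B; D; E] holding=-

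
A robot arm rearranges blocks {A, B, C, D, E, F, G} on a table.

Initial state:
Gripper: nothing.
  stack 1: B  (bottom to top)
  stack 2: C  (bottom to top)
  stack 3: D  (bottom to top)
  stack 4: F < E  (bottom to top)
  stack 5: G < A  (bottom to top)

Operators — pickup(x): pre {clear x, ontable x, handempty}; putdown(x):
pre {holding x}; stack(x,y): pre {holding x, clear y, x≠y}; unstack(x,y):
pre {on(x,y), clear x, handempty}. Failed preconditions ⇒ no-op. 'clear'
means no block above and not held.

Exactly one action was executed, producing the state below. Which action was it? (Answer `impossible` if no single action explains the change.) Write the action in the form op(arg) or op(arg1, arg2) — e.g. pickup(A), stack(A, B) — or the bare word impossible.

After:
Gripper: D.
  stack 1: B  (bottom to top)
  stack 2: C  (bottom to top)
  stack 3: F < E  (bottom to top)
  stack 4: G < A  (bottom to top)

target: towers=[B; C; F/E; G/A] holding=D
         pickup(B) → towers=[C; D; F/E; G/A] holding=B
         pickup(D) → towers=[B; C; F/E; G/A] holding=D  ← match
     unstack(A, G) → towers=[B; C; D; F/E; G] holding=A
     unstack(E, F) → towers=[B; C; D; F; G/A] holding=E
         pickup(C) → towers=[B; D; F/E; G/A] holding=C

pickup(D)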